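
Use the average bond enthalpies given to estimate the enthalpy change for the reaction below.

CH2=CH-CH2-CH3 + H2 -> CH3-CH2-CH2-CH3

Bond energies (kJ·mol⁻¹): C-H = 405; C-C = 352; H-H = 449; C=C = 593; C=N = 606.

Bonds broken (reactants):
  C-C: 2 × 352 = 704
  C-H: 8 × 405 = 3240
  C=C: 1 × 593 = 593
  H-H: 1 × 449 = 449
  Σ(broken) = 4986 kJ
Bonds formed (products):
  C-C: 3 × 352 = 1056
  C-H: 10 × 405 = 4050
  Σ(formed) = 5106 kJ
ΔH = Σ(broken) − Σ(formed) = 4986 − 5106 = −120 kJ

ΔH ≈ −120 kJ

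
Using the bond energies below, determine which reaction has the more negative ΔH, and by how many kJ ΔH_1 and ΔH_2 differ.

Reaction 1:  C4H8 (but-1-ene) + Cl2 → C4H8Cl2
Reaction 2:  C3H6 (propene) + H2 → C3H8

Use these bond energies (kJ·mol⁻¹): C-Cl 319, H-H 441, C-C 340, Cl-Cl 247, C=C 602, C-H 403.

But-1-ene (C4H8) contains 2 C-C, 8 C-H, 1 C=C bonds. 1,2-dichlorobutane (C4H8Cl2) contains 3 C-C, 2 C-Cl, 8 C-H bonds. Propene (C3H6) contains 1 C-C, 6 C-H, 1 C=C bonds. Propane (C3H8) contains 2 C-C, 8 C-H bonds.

Reaction 1, by 26 kJ

Reaction 1:
  Bonds broken (reactants):
    C-C: 2 × 340 = 680
    C-H: 8 × 403 = 3224
    C=C: 1 × 602 = 602
    Cl-Cl: 1 × 247 = 247
    Σ(broken) = 4753 kJ
  Bonds formed (products):
    C-C: 3 × 340 = 1020
    C-Cl: 2 × 319 = 638
    C-H: 8 × 403 = 3224
    Σ(formed) = 4882 kJ
  ΔH_1 = 4753 − 4882 = −129 kJ
Reaction 2:
  Bonds broken (reactants):
    C-C: 1 × 340 = 340
    C-H: 6 × 403 = 2418
    C=C: 1 × 602 = 602
    H-H: 1 × 441 = 441
    Σ(broken) = 3801 kJ
  Bonds formed (products):
    C-C: 2 × 340 = 680
    C-H: 8 × 403 = 3224
    Σ(formed) = 3904 kJ
  ΔH_2 = 3801 − 3904 = −103 kJ
ΔH_1 − ΔH_2 = −26 kJ, so reaction 1 has the more negative ΔH; |ΔH_1 − ΔH_2| = 26 kJ.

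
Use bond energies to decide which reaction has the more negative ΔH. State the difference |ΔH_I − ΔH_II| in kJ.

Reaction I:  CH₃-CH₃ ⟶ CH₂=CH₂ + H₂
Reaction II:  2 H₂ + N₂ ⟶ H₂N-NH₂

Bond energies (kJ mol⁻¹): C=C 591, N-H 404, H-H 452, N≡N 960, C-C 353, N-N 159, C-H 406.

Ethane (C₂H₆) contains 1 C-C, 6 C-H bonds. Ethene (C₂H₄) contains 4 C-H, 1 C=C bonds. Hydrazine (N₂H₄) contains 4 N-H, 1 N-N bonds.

Reaction I:
  Bonds broken (reactants):
    C-C: 1 × 353 = 353
    C-H: 6 × 406 = 2436
    Σ(broken) = 2789 kJ
  Bonds formed (products):
    C-H: 4 × 406 = 1624
    C=C: 1 × 591 = 591
    H-H: 1 × 452 = 452
    Σ(formed) = 2667 kJ
  ΔH_I = 2789 − 2667 = +122 kJ
Reaction II:
  Bonds broken (reactants):
    H-H: 2 × 452 = 904
    N≡N: 1 × 960 = 960
    Σ(broken) = 1864 kJ
  Bonds formed (products):
    N-H: 4 × 404 = 1616
    N-N: 1 × 159 = 159
    Σ(formed) = 1775 kJ
  ΔH_II = 1864 − 1775 = +89 kJ
ΔH_I − ΔH_II = +33 kJ, so reaction II has the more negative ΔH; |ΔH_I − ΔH_II| = 33 kJ.

Reaction II, by 33 kJ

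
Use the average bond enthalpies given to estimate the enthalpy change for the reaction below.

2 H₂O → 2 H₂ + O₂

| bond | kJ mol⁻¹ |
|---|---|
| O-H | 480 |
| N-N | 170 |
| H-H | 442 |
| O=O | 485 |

ΔH ≈ +551 kJ

Bonds broken (reactants):
  O-H: 4 × 480 = 1920
  Σ(broken) = 1920 kJ
Bonds formed (products):
  H-H: 2 × 442 = 884
  O=O: 1 × 485 = 485
  Σ(formed) = 1369 kJ
ΔH = Σ(broken) − Σ(formed) = 1920 − 1369 = +551 kJ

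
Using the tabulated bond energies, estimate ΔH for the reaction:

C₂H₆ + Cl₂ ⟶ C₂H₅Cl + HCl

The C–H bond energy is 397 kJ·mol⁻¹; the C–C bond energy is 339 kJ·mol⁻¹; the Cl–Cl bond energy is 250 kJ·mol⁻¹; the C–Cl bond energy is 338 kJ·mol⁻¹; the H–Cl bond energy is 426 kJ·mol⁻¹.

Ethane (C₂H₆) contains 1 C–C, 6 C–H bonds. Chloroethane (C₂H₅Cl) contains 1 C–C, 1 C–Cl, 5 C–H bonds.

ΔH ≈ −117 kJ

Bonds broken (reactants):
  C–C: 1 × 339 = 339
  C–H: 6 × 397 = 2382
  Cl–Cl: 1 × 250 = 250
  Σ(broken) = 2971 kJ
Bonds formed (products):
  C–C: 1 × 339 = 339
  C–Cl: 1 × 338 = 338
  C–H: 5 × 397 = 1985
  H–Cl: 1 × 426 = 426
  Σ(formed) = 3088 kJ
ΔH = Σ(broken) − Σ(formed) = 2971 − 3088 = −117 kJ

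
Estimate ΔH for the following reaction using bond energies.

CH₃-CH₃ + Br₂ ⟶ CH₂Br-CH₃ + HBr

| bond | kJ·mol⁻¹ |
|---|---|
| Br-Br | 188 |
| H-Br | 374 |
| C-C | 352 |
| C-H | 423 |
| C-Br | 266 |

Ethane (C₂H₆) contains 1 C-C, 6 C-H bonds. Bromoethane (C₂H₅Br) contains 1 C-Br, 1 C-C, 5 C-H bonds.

ΔH ≈ −29 kJ

Bonds broken (reactants):
  Br-Br: 1 × 188 = 188
  C-C: 1 × 352 = 352
  C-H: 6 × 423 = 2538
  Σ(broken) = 3078 kJ
Bonds formed (products):
  C-Br: 1 × 266 = 266
  C-C: 1 × 352 = 352
  C-H: 5 × 423 = 2115
  H-Br: 1 × 374 = 374
  Σ(formed) = 3107 kJ
ΔH = Σ(broken) − Σ(formed) = 3078 − 3107 = −29 kJ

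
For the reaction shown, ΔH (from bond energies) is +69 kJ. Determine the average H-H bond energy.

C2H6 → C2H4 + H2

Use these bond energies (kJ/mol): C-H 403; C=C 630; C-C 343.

D(H-H) ≈ 450 kJ/mol

Let D be the H-H bond energy.
Σ(broken) = 1×343 + 6×403 = 2761
Σ(formed) = 4×403 + 1×630 + 1×D = 2242 + D
ΔH = Σ(broken) − Σ(formed) = (2761) − (2242 + D) = +519 − D
Setting this equal to +69 kJ gives D = 450 kJ/mol.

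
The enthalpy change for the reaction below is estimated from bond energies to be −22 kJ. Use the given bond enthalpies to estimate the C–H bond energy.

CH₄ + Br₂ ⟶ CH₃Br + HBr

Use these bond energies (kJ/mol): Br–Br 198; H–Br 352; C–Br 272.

D(C–H) ≈ 404 kJ/mol

Let D be the C–H bond energy.
Σ(broken) = 1×198 + 4×D = 198 + 4D
Σ(formed) = 1×272 + 3×D + 1×352 = 624 + 3D
ΔH = Σ(broken) − Σ(formed) = (198 + 4D) − (624 + 3D) = −426 + D
Setting this equal to −22 kJ gives D = 404 kJ/mol.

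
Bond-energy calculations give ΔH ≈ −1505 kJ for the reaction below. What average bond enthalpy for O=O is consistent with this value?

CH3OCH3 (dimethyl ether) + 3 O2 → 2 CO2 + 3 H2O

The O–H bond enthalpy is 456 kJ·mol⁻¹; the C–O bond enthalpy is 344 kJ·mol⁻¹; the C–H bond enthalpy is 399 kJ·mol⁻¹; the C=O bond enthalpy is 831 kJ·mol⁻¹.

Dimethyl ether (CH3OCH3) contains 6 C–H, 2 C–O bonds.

D(O=O) ≈ 491 kJ/mol

Let D be the O=O bond energy.
Σ(broken) = 6×399 + 2×344 + 3×D = 3082 + 3D
Σ(formed) = 4×831 + 6×456 = 6060
ΔH = Σ(broken) − Σ(formed) = (3082 + 3D) − (6060) = −2978 + 3D
Setting this equal to −1505 kJ gives 3D = 1473, so D = 491 kJ/mol.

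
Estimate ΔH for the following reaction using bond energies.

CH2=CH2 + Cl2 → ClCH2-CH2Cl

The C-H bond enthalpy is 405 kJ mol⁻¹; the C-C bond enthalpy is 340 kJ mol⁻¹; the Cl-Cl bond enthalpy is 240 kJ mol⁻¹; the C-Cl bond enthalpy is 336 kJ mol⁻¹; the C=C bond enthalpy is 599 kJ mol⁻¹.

Bonds broken (reactants):
  C-H: 4 × 405 = 1620
  C=C: 1 × 599 = 599
  Cl-Cl: 1 × 240 = 240
  Σ(broken) = 2459 kJ
Bonds formed (products):
  C-C: 1 × 340 = 340
  C-Cl: 2 × 336 = 672
  C-H: 4 × 405 = 1620
  Σ(formed) = 2632 kJ
ΔH = Σ(broken) − Σ(formed) = 2459 − 2632 = −173 kJ

ΔH ≈ −173 kJ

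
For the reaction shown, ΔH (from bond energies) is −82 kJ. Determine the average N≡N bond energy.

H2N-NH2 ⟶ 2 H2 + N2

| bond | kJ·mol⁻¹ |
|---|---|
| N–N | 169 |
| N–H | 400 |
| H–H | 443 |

D(N≡N) ≈ 965 kJ/mol

Let D be the N≡N bond energy.
Σ(broken) = 4×400 + 1×169 = 1769
Σ(formed) = 2×443 + 1×D = 886 + D
ΔH = Σ(broken) − Σ(formed) = (1769) − (886 + D) = +883 − D
Setting this equal to −82 kJ gives D = 965 kJ/mol.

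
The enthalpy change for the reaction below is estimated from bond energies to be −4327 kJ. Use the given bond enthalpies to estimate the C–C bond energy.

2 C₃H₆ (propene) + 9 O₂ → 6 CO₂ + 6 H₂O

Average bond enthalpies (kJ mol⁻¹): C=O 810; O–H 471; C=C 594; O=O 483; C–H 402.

Let D be the C–C bond energy.
Σ(broken) = 2×D + 12×402 + 2×594 + 9×483 = 10359 + 2D
Σ(formed) = 12×810 + 12×471 = 15372
ΔH = Σ(broken) − Σ(formed) = (10359 + 2D) − (15372) = −5013 + 2D
Setting this equal to −4327 kJ gives 2D = 686, so D = 343 kJ/mol.

D(C–C) ≈ 343 kJ/mol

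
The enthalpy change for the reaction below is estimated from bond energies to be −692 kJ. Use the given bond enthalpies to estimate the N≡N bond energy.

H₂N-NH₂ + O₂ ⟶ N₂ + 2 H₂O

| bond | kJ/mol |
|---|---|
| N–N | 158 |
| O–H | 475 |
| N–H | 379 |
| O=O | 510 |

Let D be the N≡N bond energy.
Σ(broken) = 4×379 + 1×158 + 1×510 = 2184
Σ(formed) = 1×D + 4×475 = 1900 + D
ΔH = Σ(broken) − Σ(formed) = (2184) − (1900 + D) = +284 − D
Setting this equal to −692 kJ gives D = 976 kJ/mol.

D(N≡N) ≈ 976 kJ/mol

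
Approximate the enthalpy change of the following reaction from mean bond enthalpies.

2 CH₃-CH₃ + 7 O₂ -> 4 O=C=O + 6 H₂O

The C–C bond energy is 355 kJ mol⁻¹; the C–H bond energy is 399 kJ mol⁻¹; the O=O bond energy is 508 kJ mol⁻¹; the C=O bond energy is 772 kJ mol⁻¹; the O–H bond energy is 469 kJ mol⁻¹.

ΔH ≈ −2750 kJ

Bonds broken (reactants):
  C–C: 2 × 355 = 710
  C–H: 12 × 399 = 4788
  O=O: 7 × 508 = 3556
  Σ(broken) = 9054 kJ
Bonds formed (products):
  C=O: 8 × 772 = 6176
  O–H: 12 × 469 = 5628
  Σ(formed) = 11804 kJ
ΔH = Σ(broken) − Σ(formed) = 9054 − 11804 = −2750 kJ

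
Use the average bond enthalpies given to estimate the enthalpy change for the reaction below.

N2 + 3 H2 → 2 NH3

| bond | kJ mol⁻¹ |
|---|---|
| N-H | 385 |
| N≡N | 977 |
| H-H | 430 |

Bonds broken (reactants):
  H-H: 3 × 430 = 1290
  N≡N: 1 × 977 = 977
  Σ(broken) = 2267 kJ
Bonds formed (products):
  N-H: 6 × 385 = 2310
  Σ(formed) = 2310 kJ
ΔH = Σ(broken) − Σ(formed) = 2267 − 2310 = −43 kJ

ΔH ≈ −43 kJ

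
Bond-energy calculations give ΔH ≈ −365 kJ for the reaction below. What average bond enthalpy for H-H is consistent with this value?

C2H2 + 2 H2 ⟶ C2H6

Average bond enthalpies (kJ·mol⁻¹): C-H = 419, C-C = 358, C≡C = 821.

D(H-H) ≈ 424 kJ/mol

Let D be the H-H bond energy.
Σ(broken) = 1×821 + 2×419 + 2×D = 1659 + 2D
Σ(formed) = 1×358 + 6×419 = 2872
ΔH = Σ(broken) − Σ(formed) = (1659 + 2D) − (2872) = −1213 + 2D
Setting this equal to −365 kJ gives 2D = 848, so D = 424 kJ/mol.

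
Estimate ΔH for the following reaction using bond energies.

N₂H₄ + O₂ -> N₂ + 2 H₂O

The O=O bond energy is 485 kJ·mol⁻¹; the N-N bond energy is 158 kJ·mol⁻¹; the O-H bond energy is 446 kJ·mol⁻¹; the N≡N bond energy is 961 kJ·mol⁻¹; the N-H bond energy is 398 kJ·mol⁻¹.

ΔH ≈ −510 kJ

Bonds broken (reactants):
  N-H: 4 × 398 = 1592
  N-N: 1 × 158 = 158
  O=O: 1 × 485 = 485
  Σ(broken) = 2235 kJ
Bonds formed (products):
  N≡N: 1 × 961 = 961
  O-H: 4 × 446 = 1784
  Σ(formed) = 2745 kJ
ΔH = Σ(broken) − Σ(formed) = 2235 − 2745 = −510 kJ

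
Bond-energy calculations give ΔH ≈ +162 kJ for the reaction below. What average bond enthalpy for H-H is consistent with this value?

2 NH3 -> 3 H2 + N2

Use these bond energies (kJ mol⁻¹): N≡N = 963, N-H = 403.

Let D be the H-H bond energy.
Σ(broken) = 6×403 = 2418
Σ(formed) = 3×D + 1×963 = 963 + 3D
ΔH = Σ(broken) − Σ(formed) = (2418) − (963 + 3D) = +1455 − 3D
Setting this equal to +162 kJ gives 3D = 1293, so D = 431 kJ/mol.

D(H-H) ≈ 431 kJ/mol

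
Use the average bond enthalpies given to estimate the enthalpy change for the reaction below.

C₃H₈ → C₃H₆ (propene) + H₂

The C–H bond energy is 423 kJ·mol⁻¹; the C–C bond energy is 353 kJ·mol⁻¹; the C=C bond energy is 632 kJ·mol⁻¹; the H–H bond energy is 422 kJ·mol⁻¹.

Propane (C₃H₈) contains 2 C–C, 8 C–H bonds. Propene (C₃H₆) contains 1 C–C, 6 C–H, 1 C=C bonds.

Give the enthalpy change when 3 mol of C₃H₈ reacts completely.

Bonds broken (reactants):
  C–C: 2 × 353 = 706
  C–H: 8 × 423 = 3384
  Σ(broken) = 4090 kJ
Bonds formed (products):
  C–C: 1 × 353 = 353
  C–H: 6 × 423 = 2538
  C=C: 1 × 632 = 632
  H–H: 1 × 422 = 422
  Σ(formed) = 3945 kJ
ΔH = Σ(broken) − Σ(formed) = 4090 − 3945 = +145 kJ
For 3× the reaction as written: 3 × (+145) = +435 kJ

ΔH = +435 kJ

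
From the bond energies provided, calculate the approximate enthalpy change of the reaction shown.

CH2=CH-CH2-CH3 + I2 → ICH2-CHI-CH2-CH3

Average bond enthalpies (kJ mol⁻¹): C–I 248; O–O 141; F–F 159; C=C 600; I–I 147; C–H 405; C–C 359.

ΔH ≈ −108 kJ

Bonds broken (reactants):
  C–C: 2 × 359 = 718
  C–H: 8 × 405 = 3240
  C=C: 1 × 600 = 600
  I–I: 1 × 147 = 147
  Σ(broken) = 4705 kJ
Bonds formed (products):
  C–C: 3 × 359 = 1077
  C–H: 8 × 405 = 3240
  C–I: 2 × 248 = 496
  Σ(formed) = 4813 kJ
ΔH = Σ(broken) − Σ(formed) = 4705 − 4813 = −108 kJ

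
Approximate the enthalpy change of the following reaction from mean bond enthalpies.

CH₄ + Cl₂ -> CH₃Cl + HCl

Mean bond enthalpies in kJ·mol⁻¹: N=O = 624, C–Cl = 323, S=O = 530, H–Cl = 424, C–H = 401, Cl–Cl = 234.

ΔH ≈ −112 kJ

Bonds broken (reactants):
  C–H: 4 × 401 = 1604
  Cl–Cl: 1 × 234 = 234
  Σ(broken) = 1838 kJ
Bonds formed (products):
  C–Cl: 1 × 323 = 323
  C–H: 3 × 401 = 1203
  H–Cl: 1 × 424 = 424
  Σ(formed) = 1950 kJ
ΔH = Σ(broken) − Σ(formed) = 1838 − 1950 = −112 kJ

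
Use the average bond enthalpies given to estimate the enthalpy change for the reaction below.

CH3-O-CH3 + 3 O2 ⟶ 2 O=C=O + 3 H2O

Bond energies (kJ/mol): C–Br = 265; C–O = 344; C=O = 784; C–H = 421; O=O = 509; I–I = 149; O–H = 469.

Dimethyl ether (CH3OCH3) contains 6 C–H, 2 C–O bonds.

Bonds broken (reactants):
  C–H: 6 × 421 = 2526
  C–O: 2 × 344 = 688
  O=O: 3 × 509 = 1527
  Σ(broken) = 4741 kJ
Bonds formed (products):
  C=O: 4 × 784 = 3136
  O–H: 6 × 469 = 2814
  Σ(formed) = 5950 kJ
ΔH = Σ(broken) − Σ(formed) = 4741 − 5950 = −1209 kJ

ΔH ≈ −1209 kJ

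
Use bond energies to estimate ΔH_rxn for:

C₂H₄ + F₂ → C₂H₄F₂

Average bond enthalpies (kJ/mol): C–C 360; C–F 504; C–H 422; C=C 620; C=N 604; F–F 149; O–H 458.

Bonds broken (reactants):
  C–H: 4 × 422 = 1688
  C=C: 1 × 620 = 620
  F–F: 1 × 149 = 149
  Σ(broken) = 2457 kJ
Bonds formed (products):
  C–C: 1 × 360 = 360
  C–F: 2 × 504 = 1008
  C–H: 4 × 422 = 1688
  Σ(formed) = 3056 kJ
ΔH = Σ(broken) − Σ(formed) = 2457 − 3056 = −599 kJ

ΔH ≈ −599 kJ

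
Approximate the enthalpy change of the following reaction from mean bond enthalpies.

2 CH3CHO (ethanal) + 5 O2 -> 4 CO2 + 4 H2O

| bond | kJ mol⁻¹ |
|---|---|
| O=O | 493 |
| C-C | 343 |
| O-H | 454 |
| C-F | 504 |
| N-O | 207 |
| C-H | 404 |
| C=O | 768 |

Bonds broken (reactants):
  C-C: 2 × 343 = 686
  C-H: 8 × 404 = 3232
  C=O: 2 × 768 = 1536
  O=O: 5 × 493 = 2465
  Σ(broken) = 7919 kJ
Bonds formed (products):
  C=O: 8 × 768 = 6144
  O-H: 8 × 454 = 3632
  Σ(formed) = 9776 kJ
ΔH = Σ(broken) − Σ(formed) = 7919 − 9776 = −1857 kJ

ΔH ≈ −1857 kJ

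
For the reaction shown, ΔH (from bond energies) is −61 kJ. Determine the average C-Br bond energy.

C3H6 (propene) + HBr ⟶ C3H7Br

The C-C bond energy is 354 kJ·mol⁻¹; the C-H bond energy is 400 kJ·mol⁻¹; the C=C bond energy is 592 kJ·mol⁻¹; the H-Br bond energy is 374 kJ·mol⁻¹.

Let D be the C-Br bond energy.
Σ(broken) = 1×354 + 6×400 + 1×592 + 1×374 = 3720
Σ(formed) = 1×D + 2×354 + 7×400 = 3508 + D
ΔH = Σ(broken) − Σ(formed) = (3720) − (3508 + D) = +212 − D
Setting this equal to −61 kJ gives D = 273 kJ/mol.

D(C-Br) ≈ 273 kJ/mol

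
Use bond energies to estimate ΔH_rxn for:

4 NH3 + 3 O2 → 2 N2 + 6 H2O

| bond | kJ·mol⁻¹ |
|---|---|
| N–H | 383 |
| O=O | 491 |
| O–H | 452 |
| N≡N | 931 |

Bonds broken (reactants):
  N–H: 12 × 383 = 4596
  O=O: 3 × 491 = 1473
  Σ(broken) = 6069 kJ
Bonds formed (products):
  N≡N: 2 × 931 = 1862
  O–H: 12 × 452 = 5424
  Σ(formed) = 7286 kJ
ΔH = Σ(broken) − Σ(formed) = 6069 − 7286 = −1217 kJ

ΔH ≈ −1217 kJ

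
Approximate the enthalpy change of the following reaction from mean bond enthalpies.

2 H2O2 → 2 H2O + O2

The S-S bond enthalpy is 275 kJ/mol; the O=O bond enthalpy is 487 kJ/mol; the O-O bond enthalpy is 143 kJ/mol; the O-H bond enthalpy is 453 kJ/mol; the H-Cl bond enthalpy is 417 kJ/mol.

Bonds broken (reactants):
  O-H: 4 × 453 = 1812
  O-O: 2 × 143 = 286
  Σ(broken) = 2098 kJ
Bonds formed (products):
  O-H: 4 × 453 = 1812
  O=O: 1 × 487 = 487
  Σ(formed) = 2299 kJ
ΔH = Σ(broken) − Σ(formed) = 2098 − 2299 = −201 kJ

ΔH ≈ −201 kJ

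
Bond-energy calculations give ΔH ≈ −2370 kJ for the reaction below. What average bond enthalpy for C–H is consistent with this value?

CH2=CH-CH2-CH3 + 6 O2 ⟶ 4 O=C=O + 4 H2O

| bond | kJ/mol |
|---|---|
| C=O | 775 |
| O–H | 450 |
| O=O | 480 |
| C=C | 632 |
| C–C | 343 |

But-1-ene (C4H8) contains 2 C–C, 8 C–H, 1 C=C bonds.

Let D be the C–H bond energy.
Σ(broken) = 2×343 + 8×D + 1×632 + 6×480 = 4198 + 8D
Σ(formed) = 8×775 + 8×450 = 9800
ΔH = Σ(broken) − Σ(formed) = (4198 + 8D) − (9800) = −5602 + 8D
Setting this equal to −2370 kJ gives 8D = 3232, so D = 404 kJ/mol.

D(C–H) ≈ 404 kJ/mol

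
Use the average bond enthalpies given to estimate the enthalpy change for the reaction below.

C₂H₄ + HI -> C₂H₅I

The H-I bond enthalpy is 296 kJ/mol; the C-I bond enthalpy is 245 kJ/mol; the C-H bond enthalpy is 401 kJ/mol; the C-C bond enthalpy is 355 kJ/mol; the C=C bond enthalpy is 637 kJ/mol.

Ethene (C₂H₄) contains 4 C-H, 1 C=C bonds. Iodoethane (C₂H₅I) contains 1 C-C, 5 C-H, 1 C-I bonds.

ΔH ≈ −68 kJ

Bonds broken (reactants):
  C-H: 4 × 401 = 1604
  C=C: 1 × 637 = 637
  H-I: 1 × 296 = 296
  Σ(broken) = 2537 kJ
Bonds formed (products):
  C-C: 1 × 355 = 355
  C-H: 5 × 401 = 2005
  C-I: 1 × 245 = 245
  Σ(formed) = 2605 kJ
ΔH = Σ(broken) − Σ(formed) = 2537 − 2605 = −68 kJ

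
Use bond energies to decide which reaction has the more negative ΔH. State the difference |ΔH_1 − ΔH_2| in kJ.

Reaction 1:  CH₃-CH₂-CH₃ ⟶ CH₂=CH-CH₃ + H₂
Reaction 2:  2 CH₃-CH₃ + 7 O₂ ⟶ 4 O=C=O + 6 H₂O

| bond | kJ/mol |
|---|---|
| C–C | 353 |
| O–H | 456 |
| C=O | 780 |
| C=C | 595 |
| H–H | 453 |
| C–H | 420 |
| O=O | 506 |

Reaction 1:
  Bonds broken (reactants):
    C–C: 2 × 353 = 706
    C–H: 8 × 420 = 3360
    Σ(broken) = 4066 kJ
  Bonds formed (products):
    C–C: 1 × 353 = 353
    C–H: 6 × 420 = 2520
    C=C: 1 × 595 = 595
    H–H: 1 × 453 = 453
    Σ(formed) = 3921 kJ
  ΔH_1 = 4066 − 3921 = +145 kJ
Reaction 2:
  Bonds broken (reactants):
    C–C: 2 × 353 = 706
    C–H: 12 × 420 = 5040
    O=O: 7 × 506 = 3542
    Σ(broken) = 9288 kJ
  Bonds formed (products):
    C=O: 8 × 780 = 6240
    O–H: 12 × 456 = 5472
    Σ(formed) = 11712 kJ
  ΔH_2 = 9288 − 11712 = −2424 kJ
ΔH_1 − ΔH_2 = +2569 kJ, so reaction 2 has the more negative ΔH; |ΔH_1 − ΔH_2| = 2569 kJ.

Reaction 2, by 2569 kJ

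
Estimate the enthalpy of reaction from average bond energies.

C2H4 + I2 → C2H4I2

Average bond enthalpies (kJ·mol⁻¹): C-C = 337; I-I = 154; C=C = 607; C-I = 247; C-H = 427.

ΔH ≈ −70 kJ

Bonds broken (reactants):
  C-H: 4 × 427 = 1708
  C=C: 1 × 607 = 607
  I-I: 1 × 154 = 154
  Σ(broken) = 2469 kJ
Bonds formed (products):
  C-C: 1 × 337 = 337
  C-H: 4 × 427 = 1708
  C-I: 2 × 247 = 494
  Σ(formed) = 2539 kJ
ΔH = Σ(broken) − Σ(formed) = 2469 − 2539 = −70 kJ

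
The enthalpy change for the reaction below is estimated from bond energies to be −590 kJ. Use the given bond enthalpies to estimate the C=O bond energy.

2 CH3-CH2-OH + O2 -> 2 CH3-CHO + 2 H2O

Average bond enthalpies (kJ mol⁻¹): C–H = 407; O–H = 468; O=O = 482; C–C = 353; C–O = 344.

D(C=O) ≈ 819 kJ/mol

Let D be the C=O bond energy.
Σ(broken) = 2×353 + 10×407 + 2×344 + 2×468 + 1×482 = 6882
Σ(formed) = 2×353 + 8×407 + 2×D + 4×468 = 5834 + 2D
ΔH = Σ(broken) − Σ(formed) = (6882) − (5834 + 2D) = +1048 − 2D
Setting this equal to −590 kJ gives 2D = 1638, so D = 819 kJ/mol.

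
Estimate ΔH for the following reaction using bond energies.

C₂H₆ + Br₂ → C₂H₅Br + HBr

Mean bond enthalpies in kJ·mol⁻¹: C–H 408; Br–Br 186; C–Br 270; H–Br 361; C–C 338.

Bonds broken (reactants):
  Br–Br: 1 × 186 = 186
  C–C: 1 × 338 = 338
  C–H: 6 × 408 = 2448
  Σ(broken) = 2972 kJ
Bonds formed (products):
  C–Br: 1 × 270 = 270
  C–C: 1 × 338 = 338
  C–H: 5 × 408 = 2040
  H–Br: 1 × 361 = 361
  Σ(formed) = 3009 kJ
ΔH = Σ(broken) − Σ(formed) = 2972 − 3009 = −37 kJ

ΔH ≈ −37 kJ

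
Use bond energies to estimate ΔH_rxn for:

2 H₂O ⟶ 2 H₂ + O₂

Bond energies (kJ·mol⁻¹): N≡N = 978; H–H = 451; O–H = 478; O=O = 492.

Bonds broken (reactants):
  O–H: 4 × 478 = 1912
  Σ(broken) = 1912 kJ
Bonds formed (products):
  H–H: 2 × 451 = 902
  O=O: 1 × 492 = 492
  Σ(formed) = 1394 kJ
ΔH = Σ(broken) − Σ(formed) = 1912 − 1394 = +518 kJ

ΔH ≈ +518 kJ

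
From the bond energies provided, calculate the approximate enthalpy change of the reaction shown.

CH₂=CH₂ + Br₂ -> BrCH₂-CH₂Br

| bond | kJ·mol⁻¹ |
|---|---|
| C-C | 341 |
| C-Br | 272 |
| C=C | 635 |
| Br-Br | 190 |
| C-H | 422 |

ΔH ≈ −60 kJ

Bonds broken (reactants):
  Br-Br: 1 × 190 = 190
  C-H: 4 × 422 = 1688
  C=C: 1 × 635 = 635
  Σ(broken) = 2513 kJ
Bonds formed (products):
  C-Br: 2 × 272 = 544
  C-C: 1 × 341 = 341
  C-H: 4 × 422 = 1688
  Σ(formed) = 2573 kJ
ΔH = Σ(broken) − Σ(formed) = 2513 − 2573 = −60 kJ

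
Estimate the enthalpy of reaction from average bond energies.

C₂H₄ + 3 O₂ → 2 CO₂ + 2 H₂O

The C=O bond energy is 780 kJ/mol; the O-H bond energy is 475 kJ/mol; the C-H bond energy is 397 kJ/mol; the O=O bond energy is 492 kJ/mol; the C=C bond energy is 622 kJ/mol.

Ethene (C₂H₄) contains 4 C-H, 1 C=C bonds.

ΔH ≈ −1334 kJ

Bonds broken (reactants):
  C-H: 4 × 397 = 1588
  C=C: 1 × 622 = 622
  O=O: 3 × 492 = 1476
  Σ(broken) = 3686 kJ
Bonds formed (products):
  C=O: 4 × 780 = 3120
  O-H: 4 × 475 = 1900
  Σ(formed) = 5020 kJ
ΔH = Σ(broken) − Σ(formed) = 3686 − 5020 = −1334 kJ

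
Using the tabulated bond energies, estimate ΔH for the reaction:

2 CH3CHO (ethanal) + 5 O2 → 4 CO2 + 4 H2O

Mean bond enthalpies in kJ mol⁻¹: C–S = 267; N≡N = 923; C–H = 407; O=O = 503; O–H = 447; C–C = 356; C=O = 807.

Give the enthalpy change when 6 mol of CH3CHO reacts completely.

Bonds broken (reactants):
  C–C: 2 × 356 = 712
  C–H: 8 × 407 = 3256
  C=O: 2 × 807 = 1614
  O=O: 5 × 503 = 2515
  Σ(broken) = 8097 kJ
Bonds formed (products):
  C=O: 8 × 807 = 6456
  O–H: 8 × 447 = 3576
  Σ(formed) = 10032 kJ
ΔH = Σ(broken) − Σ(formed) = 8097 − 10032 = −1935 kJ
For 3× the reaction as written: 3 × (−1935) = −5805 kJ

ΔH = −5805 kJ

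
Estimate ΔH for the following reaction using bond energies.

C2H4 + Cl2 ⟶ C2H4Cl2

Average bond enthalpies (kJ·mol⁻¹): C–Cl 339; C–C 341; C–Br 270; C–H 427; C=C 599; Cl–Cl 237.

ΔH ≈ −183 kJ

Bonds broken (reactants):
  C–H: 4 × 427 = 1708
  C=C: 1 × 599 = 599
  Cl–Cl: 1 × 237 = 237
  Σ(broken) = 2544 kJ
Bonds formed (products):
  C–C: 1 × 341 = 341
  C–Cl: 2 × 339 = 678
  C–H: 4 × 427 = 1708
  Σ(formed) = 2727 kJ
ΔH = Σ(broken) − Σ(formed) = 2544 − 2727 = −183 kJ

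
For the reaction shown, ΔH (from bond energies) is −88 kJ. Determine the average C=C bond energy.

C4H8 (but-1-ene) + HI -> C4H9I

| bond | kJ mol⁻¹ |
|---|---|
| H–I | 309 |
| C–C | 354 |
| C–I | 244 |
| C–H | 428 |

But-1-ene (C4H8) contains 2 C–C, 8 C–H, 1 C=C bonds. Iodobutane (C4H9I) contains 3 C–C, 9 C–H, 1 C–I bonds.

D(C=C) ≈ 629 kJ/mol

Let D be the C=C bond energy.
Σ(broken) = 2×354 + 8×428 + 1×D + 1×309 = 4441 + D
Σ(formed) = 3×354 + 9×428 + 1×244 = 5158
ΔH = Σ(broken) − Σ(formed) = (4441 + D) − (5158) = −717 + D
Setting this equal to −88 kJ gives D = 629 kJ/mol.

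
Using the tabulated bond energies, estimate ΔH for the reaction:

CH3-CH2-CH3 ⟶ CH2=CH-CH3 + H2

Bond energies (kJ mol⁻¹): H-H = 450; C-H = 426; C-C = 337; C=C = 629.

Bonds broken (reactants):
  C-C: 2 × 337 = 674
  C-H: 8 × 426 = 3408
  Σ(broken) = 4082 kJ
Bonds formed (products):
  C-C: 1 × 337 = 337
  C-H: 6 × 426 = 2556
  C=C: 1 × 629 = 629
  H-H: 1 × 450 = 450
  Σ(formed) = 3972 kJ
ΔH = Σ(broken) − Σ(formed) = 4082 − 3972 = +110 kJ

ΔH ≈ +110 kJ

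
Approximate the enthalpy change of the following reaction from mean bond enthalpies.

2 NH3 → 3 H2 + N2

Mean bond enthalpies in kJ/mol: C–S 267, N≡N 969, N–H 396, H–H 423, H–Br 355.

Bonds broken (reactants):
  N–H: 6 × 396 = 2376
  Σ(broken) = 2376 kJ
Bonds formed (products):
  H–H: 3 × 423 = 1269
  N≡N: 1 × 969 = 969
  Σ(formed) = 2238 kJ
ΔH = Σ(broken) − Σ(formed) = 2376 − 2238 = +138 kJ

ΔH ≈ +138 kJ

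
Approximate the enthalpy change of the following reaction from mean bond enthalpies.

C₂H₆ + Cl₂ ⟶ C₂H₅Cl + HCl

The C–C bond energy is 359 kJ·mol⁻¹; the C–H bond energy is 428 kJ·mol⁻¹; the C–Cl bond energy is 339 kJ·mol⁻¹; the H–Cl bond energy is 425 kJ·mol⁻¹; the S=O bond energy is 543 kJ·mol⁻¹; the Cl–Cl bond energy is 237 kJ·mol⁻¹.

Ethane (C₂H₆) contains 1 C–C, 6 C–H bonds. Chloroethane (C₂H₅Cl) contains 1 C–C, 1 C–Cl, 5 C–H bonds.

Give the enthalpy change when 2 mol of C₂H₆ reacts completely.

ΔH = −198 kJ

Bonds broken (reactants):
  C–C: 1 × 359 = 359
  C–H: 6 × 428 = 2568
  Cl–Cl: 1 × 237 = 237
  Σ(broken) = 3164 kJ
Bonds formed (products):
  C–C: 1 × 359 = 359
  C–Cl: 1 × 339 = 339
  C–H: 5 × 428 = 2140
  H–Cl: 1 × 425 = 425
  Σ(formed) = 3263 kJ
ΔH = Σ(broken) − Σ(formed) = 3164 − 3263 = −99 kJ
For 2× the reaction as written: 2 × (−99) = −198 kJ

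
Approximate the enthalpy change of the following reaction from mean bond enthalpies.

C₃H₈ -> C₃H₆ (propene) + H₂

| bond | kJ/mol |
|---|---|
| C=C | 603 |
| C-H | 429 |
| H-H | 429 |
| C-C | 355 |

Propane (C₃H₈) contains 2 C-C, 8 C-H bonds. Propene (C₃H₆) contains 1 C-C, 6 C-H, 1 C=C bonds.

ΔH ≈ +181 kJ

Bonds broken (reactants):
  C-C: 2 × 355 = 710
  C-H: 8 × 429 = 3432
  Σ(broken) = 4142 kJ
Bonds formed (products):
  C-C: 1 × 355 = 355
  C-H: 6 × 429 = 2574
  C=C: 1 × 603 = 603
  H-H: 1 × 429 = 429
  Σ(formed) = 3961 kJ
ΔH = Σ(broken) − Σ(formed) = 4142 − 3961 = +181 kJ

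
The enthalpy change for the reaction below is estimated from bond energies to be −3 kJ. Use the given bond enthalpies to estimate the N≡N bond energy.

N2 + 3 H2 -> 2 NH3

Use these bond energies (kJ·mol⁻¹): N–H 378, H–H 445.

D(N≡N) ≈ 930 kJ/mol

Let D be the N≡N bond energy.
Σ(broken) = 3×445 + 1×D = 1335 + D
Σ(formed) = 6×378 = 2268
ΔH = Σ(broken) − Σ(formed) = (1335 + D) − (2268) = −933 + D
Setting this equal to −3 kJ gives D = 930 kJ/mol.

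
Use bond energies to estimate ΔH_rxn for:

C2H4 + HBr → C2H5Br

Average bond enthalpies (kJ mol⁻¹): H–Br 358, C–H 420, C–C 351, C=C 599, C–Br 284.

Bonds broken (reactants):
  C–H: 4 × 420 = 1680
  C=C: 1 × 599 = 599
  H–Br: 1 × 358 = 358
  Σ(broken) = 2637 kJ
Bonds formed (products):
  C–Br: 1 × 284 = 284
  C–C: 1 × 351 = 351
  C–H: 5 × 420 = 2100
  Σ(formed) = 2735 kJ
ΔH = Σ(broken) − Σ(formed) = 2637 − 2735 = −98 kJ

ΔH ≈ −98 kJ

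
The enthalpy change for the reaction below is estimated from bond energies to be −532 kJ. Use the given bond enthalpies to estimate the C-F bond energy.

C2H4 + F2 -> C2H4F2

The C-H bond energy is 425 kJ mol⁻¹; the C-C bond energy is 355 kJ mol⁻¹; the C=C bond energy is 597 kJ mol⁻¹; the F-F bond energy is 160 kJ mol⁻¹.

D(C-F) ≈ 467 kJ/mol

Let D be the C-F bond energy.
Σ(broken) = 4×425 + 1×597 + 1×160 = 2457
Σ(formed) = 1×355 + 2×D + 4×425 = 2055 + 2D
ΔH = Σ(broken) − Σ(formed) = (2457) − (2055 + 2D) = +402 − 2D
Setting this equal to −532 kJ gives 2D = 934, so D = 467 kJ/mol.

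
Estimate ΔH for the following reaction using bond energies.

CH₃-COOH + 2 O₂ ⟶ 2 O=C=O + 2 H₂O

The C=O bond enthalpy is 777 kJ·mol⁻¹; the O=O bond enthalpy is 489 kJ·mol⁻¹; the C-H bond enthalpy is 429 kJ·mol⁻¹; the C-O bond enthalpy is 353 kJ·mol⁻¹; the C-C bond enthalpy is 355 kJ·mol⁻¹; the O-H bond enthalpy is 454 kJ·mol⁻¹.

ΔH ≈ −720 kJ

Bonds broken (reactants):
  C-C: 1 × 355 = 355
  C-H: 3 × 429 = 1287
  C-O: 1 × 353 = 353
  C=O: 1 × 777 = 777
  O-H: 1 × 454 = 454
  O=O: 2 × 489 = 978
  Σ(broken) = 4204 kJ
Bonds formed (products):
  C=O: 4 × 777 = 3108
  O-H: 4 × 454 = 1816
  Σ(formed) = 4924 kJ
ΔH = Σ(broken) − Σ(formed) = 4204 − 4924 = −720 kJ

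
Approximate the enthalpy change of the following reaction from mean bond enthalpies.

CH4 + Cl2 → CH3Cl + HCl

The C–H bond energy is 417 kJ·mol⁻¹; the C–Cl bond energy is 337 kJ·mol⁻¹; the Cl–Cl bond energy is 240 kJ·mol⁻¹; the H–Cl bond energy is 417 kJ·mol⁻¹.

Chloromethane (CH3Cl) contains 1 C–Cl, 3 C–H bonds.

Bonds broken (reactants):
  C–H: 4 × 417 = 1668
  Cl–Cl: 1 × 240 = 240
  Σ(broken) = 1908 kJ
Bonds formed (products):
  C–Cl: 1 × 337 = 337
  C–H: 3 × 417 = 1251
  H–Cl: 1 × 417 = 417
  Σ(formed) = 2005 kJ
ΔH = Σ(broken) − Σ(formed) = 1908 − 2005 = −97 kJ

ΔH ≈ −97 kJ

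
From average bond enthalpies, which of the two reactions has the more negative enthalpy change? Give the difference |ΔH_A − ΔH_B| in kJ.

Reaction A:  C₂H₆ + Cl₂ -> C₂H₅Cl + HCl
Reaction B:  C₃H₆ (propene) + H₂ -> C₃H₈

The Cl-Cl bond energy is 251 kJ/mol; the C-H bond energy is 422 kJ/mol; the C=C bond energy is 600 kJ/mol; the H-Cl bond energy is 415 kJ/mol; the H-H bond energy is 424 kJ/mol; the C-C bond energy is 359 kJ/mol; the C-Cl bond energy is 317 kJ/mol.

Reaction B, by 120 kJ

Reaction A:
  Bonds broken (reactants):
    C-C: 1 × 359 = 359
    C-H: 6 × 422 = 2532
    Cl-Cl: 1 × 251 = 251
    Σ(broken) = 3142 kJ
  Bonds formed (products):
    C-C: 1 × 359 = 359
    C-Cl: 1 × 317 = 317
    C-H: 5 × 422 = 2110
    H-Cl: 1 × 415 = 415
    Σ(formed) = 3201 kJ
  ΔH_A = 3142 − 3201 = −59 kJ
Reaction B:
  Bonds broken (reactants):
    C-C: 1 × 359 = 359
    C-H: 6 × 422 = 2532
    C=C: 1 × 600 = 600
    H-H: 1 × 424 = 424
    Σ(broken) = 3915 kJ
  Bonds formed (products):
    C-C: 2 × 359 = 718
    C-H: 8 × 422 = 3376
    Σ(formed) = 4094 kJ
  ΔH_B = 3915 − 4094 = −179 kJ
ΔH_A − ΔH_B = +120 kJ, so reaction B has the more negative ΔH; |ΔH_A − ΔH_B| = 120 kJ.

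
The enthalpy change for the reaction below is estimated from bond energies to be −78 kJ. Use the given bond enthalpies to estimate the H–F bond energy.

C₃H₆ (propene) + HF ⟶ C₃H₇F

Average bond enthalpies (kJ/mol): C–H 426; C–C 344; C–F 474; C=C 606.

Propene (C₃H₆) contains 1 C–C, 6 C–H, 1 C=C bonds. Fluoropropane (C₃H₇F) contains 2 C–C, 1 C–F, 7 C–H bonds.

Let D be the H–F bond energy.
Σ(broken) = 1×344 + 6×426 + 1×606 + 1×D = 3506 + D
Σ(formed) = 2×344 + 1×474 + 7×426 = 4144
ΔH = Σ(broken) − Σ(formed) = (3506 + D) − (4144) = −638 + D
Setting this equal to −78 kJ gives D = 560 kJ/mol.

D(H–F) ≈ 560 kJ/mol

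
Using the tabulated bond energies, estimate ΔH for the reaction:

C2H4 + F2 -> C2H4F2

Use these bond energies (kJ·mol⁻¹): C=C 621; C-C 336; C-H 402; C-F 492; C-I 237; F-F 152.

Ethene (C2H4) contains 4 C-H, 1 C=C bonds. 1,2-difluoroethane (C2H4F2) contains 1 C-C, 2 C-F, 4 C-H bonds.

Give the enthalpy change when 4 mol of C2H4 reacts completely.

ΔH = −2188 kJ

Bonds broken (reactants):
  C-H: 4 × 402 = 1608
  C=C: 1 × 621 = 621
  F-F: 1 × 152 = 152
  Σ(broken) = 2381 kJ
Bonds formed (products):
  C-C: 1 × 336 = 336
  C-F: 2 × 492 = 984
  C-H: 4 × 402 = 1608
  Σ(formed) = 2928 kJ
ΔH = Σ(broken) − Σ(formed) = 2381 − 2928 = −547 kJ
For 4× the reaction as written: 4 × (−547) = −2188 kJ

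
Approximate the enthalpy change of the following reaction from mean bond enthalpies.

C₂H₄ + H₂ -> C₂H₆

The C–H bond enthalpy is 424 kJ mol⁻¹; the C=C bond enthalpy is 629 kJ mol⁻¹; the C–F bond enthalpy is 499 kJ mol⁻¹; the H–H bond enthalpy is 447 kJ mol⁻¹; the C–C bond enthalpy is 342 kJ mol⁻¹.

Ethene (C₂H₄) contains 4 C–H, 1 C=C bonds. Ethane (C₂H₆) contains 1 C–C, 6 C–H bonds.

ΔH ≈ −114 kJ

Bonds broken (reactants):
  C–H: 4 × 424 = 1696
  C=C: 1 × 629 = 629
  H–H: 1 × 447 = 447
  Σ(broken) = 2772 kJ
Bonds formed (products):
  C–C: 1 × 342 = 342
  C–H: 6 × 424 = 2544
  Σ(formed) = 2886 kJ
ΔH = Σ(broken) − Σ(formed) = 2772 − 2886 = −114 kJ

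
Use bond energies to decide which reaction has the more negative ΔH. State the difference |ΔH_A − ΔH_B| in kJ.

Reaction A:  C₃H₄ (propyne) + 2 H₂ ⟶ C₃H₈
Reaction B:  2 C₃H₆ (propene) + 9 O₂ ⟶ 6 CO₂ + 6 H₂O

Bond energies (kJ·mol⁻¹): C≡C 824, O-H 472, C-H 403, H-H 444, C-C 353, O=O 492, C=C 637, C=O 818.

Reaction B, by 3983 kJ

Reaction A:
  Bonds broken (reactants):
    C≡C: 1 × 824 = 824
    C-C: 1 × 353 = 353
    C-H: 4 × 403 = 1612
    H-H: 2 × 444 = 888
    Σ(broken) = 3677 kJ
  Bonds formed (products):
    C-C: 2 × 353 = 706
    C-H: 8 × 403 = 3224
    Σ(formed) = 3930 kJ
  ΔH_A = 3677 − 3930 = −253 kJ
Reaction B:
  Bonds broken (reactants):
    C-C: 2 × 353 = 706
    C-H: 12 × 403 = 4836
    C=C: 2 × 637 = 1274
    O=O: 9 × 492 = 4428
    Σ(broken) = 11244 kJ
  Bonds formed (products):
    C=O: 12 × 818 = 9816
    O-H: 12 × 472 = 5664
    Σ(formed) = 15480 kJ
  ΔH_B = 11244 − 15480 = −4236 kJ
ΔH_A − ΔH_B = +3983 kJ, so reaction B has the more negative ΔH; |ΔH_A − ΔH_B| = 3983 kJ.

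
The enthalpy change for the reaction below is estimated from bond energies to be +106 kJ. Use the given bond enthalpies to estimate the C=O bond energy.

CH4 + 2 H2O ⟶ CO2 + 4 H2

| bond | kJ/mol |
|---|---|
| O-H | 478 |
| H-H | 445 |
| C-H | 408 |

Let D be the C=O bond energy.
Σ(broken) = 4×408 + 4×478 = 3544
Σ(formed) = 2×D + 4×445 = 1780 + 2D
ΔH = Σ(broken) − Σ(formed) = (3544) − (1780 + 2D) = +1764 − 2D
Setting this equal to +106 kJ gives 2D = 1658, so D = 829 kJ/mol.

D(C=O) ≈ 829 kJ/mol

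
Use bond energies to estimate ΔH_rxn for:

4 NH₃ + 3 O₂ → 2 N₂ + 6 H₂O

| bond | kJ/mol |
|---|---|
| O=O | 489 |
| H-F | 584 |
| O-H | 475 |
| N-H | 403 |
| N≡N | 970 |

Bonds broken (reactants):
  N-H: 12 × 403 = 4836
  O=O: 3 × 489 = 1467
  Σ(broken) = 6303 kJ
Bonds formed (products):
  N≡N: 2 × 970 = 1940
  O-H: 12 × 475 = 5700
  Σ(formed) = 7640 kJ
ΔH = Σ(broken) − Σ(formed) = 6303 − 7640 = −1337 kJ

ΔH ≈ −1337 kJ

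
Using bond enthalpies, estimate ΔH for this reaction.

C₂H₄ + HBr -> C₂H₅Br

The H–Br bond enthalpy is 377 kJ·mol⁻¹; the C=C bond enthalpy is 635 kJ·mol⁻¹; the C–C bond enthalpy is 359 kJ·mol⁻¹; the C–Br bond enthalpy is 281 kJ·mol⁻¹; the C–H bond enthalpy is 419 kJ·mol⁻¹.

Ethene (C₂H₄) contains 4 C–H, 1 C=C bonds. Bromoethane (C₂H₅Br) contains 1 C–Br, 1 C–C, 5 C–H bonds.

Bonds broken (reactants):
  C–H: 4 × 419 = 1676
  C=C: 1 × 635 = 635
  H–Br: 1 × 377 = 377
  Σ(broken) = 2688 kJ
Bonds formed (products):
  C–Br: 1 × 281 = 281
  C–C: 1 × 359 = 359
  C–H: 5 × 419 = 2095
  Σ(formed) = 2735 kJ
ΔH = Σ(broken) − Σ(formed) = 2688 − 2735 = −47 kJ

ΔH ≈ −47 kJ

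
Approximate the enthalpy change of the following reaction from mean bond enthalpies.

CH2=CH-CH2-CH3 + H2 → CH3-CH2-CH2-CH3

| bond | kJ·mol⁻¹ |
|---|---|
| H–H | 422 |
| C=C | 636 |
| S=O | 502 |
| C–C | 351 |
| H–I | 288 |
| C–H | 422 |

ΔH ≈ −137 kJ

Bonds broken (reactants):
  C–C: 2 × 351 = 702
  C–H: 8 × 422 = 3376
  C=C: 1 × 636 = 636
  H–H: 1 × 422 = 422
  Σ(broken) = 5136 kJ
Bonds formed (products):
  C–C: 3 × 351 = 1053
  C–H: 10 × 422 = 4220
  Σ(formed) = 5273 kJ
ΔH = Σ(broken) − Σ(formed) = 5136 − 5273 = −137 kJ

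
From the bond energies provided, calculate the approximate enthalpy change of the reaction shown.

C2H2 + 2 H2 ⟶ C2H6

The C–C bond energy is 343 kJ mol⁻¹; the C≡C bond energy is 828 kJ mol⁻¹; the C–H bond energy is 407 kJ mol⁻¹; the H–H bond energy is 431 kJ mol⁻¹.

Bonds broken (reactants):
  C≡C: 1 × 828 = 828
  C–H: 2 × 407 = 814
  H–H: 2 × 431 = 862
  Σ(broken) = 2504 kJ
Bonds formed (products):
  C–C: 1 × 343 = 343
  C–H: 6 × 407 = 2442
  Σ(formed) = 2785 kJ
ΔH = Σ(broken) − Σ(formed) = 2504 − 2785 = −281 kJ

ΔH ≈ −281 kJ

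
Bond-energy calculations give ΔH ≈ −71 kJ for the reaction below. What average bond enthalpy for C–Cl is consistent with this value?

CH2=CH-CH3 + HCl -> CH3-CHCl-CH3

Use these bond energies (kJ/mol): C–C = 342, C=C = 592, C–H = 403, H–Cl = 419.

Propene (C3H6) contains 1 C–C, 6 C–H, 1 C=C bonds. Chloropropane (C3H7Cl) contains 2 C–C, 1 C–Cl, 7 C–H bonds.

D(C–Cl) ≈ 337 kJ/mol

Let D be the C–Cl bond energy.
Σ(broken) = 1×342 + 6×403 + 1×592 + 1×419 = 3771
Σ(formed) = 2×342 + 1×D + 7×403 = 3505 + D
ΔH = Σ(broken) − Σ(formed) = (3771) − (3505 + D) = +266 − D
Setting this equal to −71 kJ gives D = 337 kJ/mol.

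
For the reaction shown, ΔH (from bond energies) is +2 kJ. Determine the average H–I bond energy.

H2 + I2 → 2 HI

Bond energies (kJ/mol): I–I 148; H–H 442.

Let D be the H–I bond energy.
Σ(broken) = 1×442 + 1×148 = 590
Σ(formed) = 2×D = 2D
ΔH = Σ(broken) − Σ(formed) = (590) − (2D) = +590 − 2D
Setting this equal to +2 kJ gives 2D = 588, so D = 294 kJ/mol.

D(H–I) ≈ 294 kJ/mol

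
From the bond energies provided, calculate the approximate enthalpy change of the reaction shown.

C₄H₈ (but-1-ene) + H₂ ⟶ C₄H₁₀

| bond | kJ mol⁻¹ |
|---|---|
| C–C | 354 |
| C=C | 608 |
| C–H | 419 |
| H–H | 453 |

ΔH ≈ −131 kJ

Bonds broken (reactants):
  C–C: 2 × 354 = 708
  C–H: 8 × 419 = 3352
  C=C: 1 × 608 = 608
  H–H: 1 × 453 = 453
  Σ(broken) = 5121 kJ
Bonds formed (products):
  C–C: 3 × 354 = 1062
  C–H: 10 × 419 = 4190
  Σ(formed) = 5252 kJ
ΔH = Σ(broken) − Σ(formed) = 5121 − 5252 = −131 kJ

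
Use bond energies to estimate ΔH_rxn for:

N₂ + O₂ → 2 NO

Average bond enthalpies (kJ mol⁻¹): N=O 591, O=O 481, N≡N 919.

ΔH ≈ +218 kJ

Bonds broken (reactants):
  N≡N: 1 × 919 = 919
  O=O: 1 × 481 = 481
  Σ(broken) = 1400 kJ
Bonds formed (products):
  N=O: 2 × 591 = 1182
  Σ(formed) = 1182 kJ
ΔH = Σ(broken) − Σ(formed) = 1400 − 1182 = +218 kJ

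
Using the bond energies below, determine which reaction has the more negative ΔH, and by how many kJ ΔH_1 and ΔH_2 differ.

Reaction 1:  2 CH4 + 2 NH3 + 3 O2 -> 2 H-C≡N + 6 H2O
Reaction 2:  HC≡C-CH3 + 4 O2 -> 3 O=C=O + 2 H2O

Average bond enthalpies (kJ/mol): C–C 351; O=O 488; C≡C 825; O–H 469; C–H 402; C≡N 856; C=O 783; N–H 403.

Reaction 1:
  Bonds broken (reactants):
    C–H: 8 × 402 = 3216
    N–H: 6 × 403 = 2418
    O=O: 3 × 488 = 1464
    Σ(broken) = 7098 kJ
  Bonds formed (products):
    C≡N: 2 × 856 = 1712
    C–H: 2 × 402 = 804
    O–H: 12 × 469 = 5628
    Σ(formed) = 8144 kJ
  ΔH_1 = 7098 − 8144 = −1046 kJ
Reaction 2:
  Bonds broken (reactants):
    C≡C: 1 × 825 = 825
    C–C: 1 × 351 = 351
    C–H: 4 × 402 = 1608
    O=O: 4 × 488 = 1952
    Σ(broken) = 4736 kJ
  Bonds formed (products):
    C=O: 6 × 783 = 4698
    O–H: 4 × 469 = 1876
    Σ(formed) = 6574 kJ
  ΔH_2 = 4736 − 6574 = −1838 kJ
ΔH_1 − ΔH_2 = +792 kJ, so reaction 2 has the more negative ΔH; |ΔH_1 − ΔH_2| = 792 kJ.

Reaction 2, by 792 kJ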